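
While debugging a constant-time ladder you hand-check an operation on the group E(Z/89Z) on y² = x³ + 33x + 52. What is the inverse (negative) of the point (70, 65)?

-(70, 65) = (70, -65 mod 89) = (70, 24).

(70, 24)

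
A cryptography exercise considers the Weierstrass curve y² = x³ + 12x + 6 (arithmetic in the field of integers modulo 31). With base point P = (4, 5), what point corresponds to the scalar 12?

Repeated addition: build up to 12P.
2P: tangent at (4, 5): λ = (3·4² + 12)/(2·5) ≡ 29/10. 10⁻¹ ≡ 28 (mod 31) since 10·28 = 280 ≡ 1, so λ ≡ 29·28 ≡ 6.
  x = λ² - 4 - 4 = 36 - 8 ≡ 28; y = λ·(4 - 28) - 5 ≡ 6. → (28, 6)
3P: (28, 6) + (4, 5). λ = (5 - 6)/(4 - 28) ≡ 30/7 mod 31. 7⁻¹ ≡ 9 (mod 31), so λ ≡ 22.
  x = λ² - 28 - 4 = 484 - 32 ≡ 18; y = λ·(28 - 18) - 6 ≡ 28. → (18, 28)
4P: (18, 28) + (4, 5). λ = (5 - 28)/(4 - 18) ≡ 8/17 mod 31. 17⁻¹ ≡ 11 (mod 31) since 17·11 = 187 ≡ 1, so λ ≡ 26.
  x = λ² - 18 - 4 = 676 - 22 ≡ 3; y = λ·(18 - 3) - 28 ≡ 21. → (3, 21)
5P: (3, 21) + (4, 5). λ = (5 - 21)/(4 - 3) ≡ 15/1 mod 31. 1⁻¹ ≡ 1 (mod 31) since 1·1 = 1 ≡ 1, so λ ≡ 15.
  x = λ² - 3 - 4 = 225 - 7 ≡ 1; y = λ·(3 - 1) - 21 ≡ 9. → (1, 9)
6P: (1, 9) + (4, 5). λ = (5 - 9)/(4 - 1) ≡ 27/3 mod 31. 3⁻¹ ≡ 21 (mod 31), so λ ≡ 9.
  x = λ² - 1 - 4 = 81 - 5 ≡ 14; y = λ·(1 - 14) - 9 ≡ 29. → (14, 29)
7P: (14, 29) + (4, 5). λ = (5 - 29)/(4 - 14) ≡ 7/21 mod 31. 21⁻¹ ≡ 3 (mod 31), so λ ≡ 21.
  x = λ² - 14 - 4 = 441 - 18 ≡ 20; y = λ·(14 - 20) - 29 ≡ 0. → (20, 0)
8P: (20, 0) + (4, 5). λ = (5 - 0)/(4 - 20) ≡ 5/15 mod 31. 15⁻¹ ≡ 29 (mod 31), so λ ≡ 21.
  x = λ² - 20 - 4 = 441 - 24 ≡ 14; y = λ·(20 - 14) - 0 ≡ 2. → (14, 2)
9P: (14, 2) + (4, 5). λ = (5 - 2)/(4 - 14) ≡ 3/21 mod 31. 21⁻¹ ≡ 3 (mod 31) since 21·3 = 63 ≡ 1, so λ ≡ 9.
  x = λ² - 14 - 4 = 81 - 18 ≡ 1; y = λ·(14 - 1) - 2 ≡ 22. → (1, 22)
10P: (1, 22) + (4, 5). λ = (5 - 22)/(4 - 1) ≡ 14/3 mod 31. 3⁻¹ ≡ 21 (mod 31), so λ ≡ 15.
  x = λ² - 1 - 4 = 225 - 5 ≡ 3; y = λ·(1 - 3) - 22 ≡ 10. → (3, 10)
11P: (3, 10) + (4, 5). λ = (5 - 10)/(4 - 3) ≡ 26/1 mod 31. 1⁻¹ ≡ 1 (mod 31) since 1·1 = 1 ≡ 1, so λ ≡ 26.
  x = λ² - 3 - 4 = 676 - 7 ≡ 18; y = λ·(3 - 18) - 10 ≡ 3. → (18, 3)
12P: (18, 3) + (4, 5). λ = (5 - 3)/(4 - 18) ≡ 2/17 mod 31. 17⁻¹ ≡ 11 (mod 31), so λ ≡ 22.
  x = λ² - 18 - 4 = 484 - 22 ≡ 28; y = λ·(18 - 28) - 3 ≡ 25. → (28, 25)

(28, 25)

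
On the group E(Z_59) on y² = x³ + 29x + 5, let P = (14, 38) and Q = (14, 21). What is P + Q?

The two points share x = 14 and their y-coordinates satisfy 38 + 21 ≡ 0 (mod 59), so they are inverses. Their sum is O.

O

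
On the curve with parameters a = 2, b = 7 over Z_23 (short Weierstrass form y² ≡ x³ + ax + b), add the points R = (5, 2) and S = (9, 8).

(17, 3)

(5, 2) + (9, 8). λ = (8 - 2)/(9 - 5) ≡ 6/4 mod 23. 4⁻¹ ≡ 6 (mod 23), so λ ≡ 13.
  x = λ² - 5 - 9 = 169 - 14 ≡ 17; y = λ·(5 - 17) - 2 ≡ 3. → (17, 3)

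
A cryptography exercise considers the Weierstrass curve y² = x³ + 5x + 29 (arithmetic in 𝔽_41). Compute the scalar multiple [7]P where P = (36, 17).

(33, 16)

Repeated addition: build up to 7P.
2P: tangent at (36, 17): λ = (3·36² + 5)/(2·17) ≡ 39/34. 34⁻¹ ≡ 35 (mod 41) since 34·35 = 1190 ≡ 1, so λ ≡ 39·35 ≡ 12.
  x = λ² - 36 - 36 = 144 - 72 ≡ 31; y = λ·(36 - 31) - 17 ≡ 2. → (31, 2)
3P: (31, 2) + (36, 17). λ = (17 - 2)/(36 - 31) ≡ 15/5 mod 41. 5⁻¹ ≡ 33 (mod 41) since 5·33 = 165 ≡ 1, so λ ≡ 3.
  x = λ² - 31 - 36 = 9 - 67 ≡ 24; y = λ·(31 - 24) - 2 ≡ 19. → (24, 19)
4P: (24, 19) + (36, 17). λ = (17 - 19)/(36 - 24) ≡ 39/12 mod 41. 12⁻¹ ≡ 24 (mod 41), so λ ≡ 34.
  x = λ² - 24 - 36 = 1156 - 60 ≡ 30; y = λ·(24 - 30) - 19 ≡ 23. → (30, 23)
5P: (30, 23) + (36, 17). λ = (17 - 23)/(36 - 30) ≡ 35/6 mod 41. 6⁻¹ ≡ 7 (mod 41), so λ ≡ 40.
  x = λ² - 30 - 36 = 1600 - 66 ≡ 17; y = λ·(30 - 17) - 23 ≡ 5. → (17, 5)
6P: (17, 5) + (36, 17). λ = (17 - 5)/(36 - 17) ≡ 12/19 mod 41. 19⁻¹ ≡ 13 (mod 41) since 19·13 = 247 ≡ 1, so λ ≡ 33.
  x = λ² - 17 - 36 = 1089 - 53 ≡ 11; y = λ·(17 - 11) - 5 ≡ 29. → (11, 29)
7P: (11, 29) + (36, 17). λ = (17 - 29)/(36 - 11) ≡ 29/25 mod 41. 25⁻¹ ≡ 23 (mod 41) since 25·23 = 575 ≡ 1, so λ ≡ 11.
  x = λ² - 11 - 36 = 121 - 47 ≡ 33; y = λ·(11 - 33) - 29 ≡ 16. → (33, 16)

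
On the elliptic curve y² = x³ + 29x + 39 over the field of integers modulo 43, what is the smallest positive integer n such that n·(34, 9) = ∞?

3

2P: tangent at (34, 9): λ = (3·34² + 29)/(2·9) ≡ 14/18. 18⁻¹ ≡ 12 (mod 43), so λ ≡ 14·12 ≡ 39.
  x = λ² - 34 - 34 = 1521 - 68 ≡ 34; y = λ·(34 - 34) - 9 ≡ 34. → (34, 34)
3P: (34, 34) + (34, 9): same x and y₁ ≡ -y₂, so the sum is ∞.
3P = ∞, so the order is 3.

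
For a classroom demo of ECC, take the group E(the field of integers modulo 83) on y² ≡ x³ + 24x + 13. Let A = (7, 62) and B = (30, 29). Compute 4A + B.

First 4A:
Repeated addition: build up to 4A.
2A: tangent at (7, 62): λ = (3·7² + 24)/(2·62) ≡ 5/41. 41⁻¹ ≡ 81 (mod 83) since 41·81 = 3321 ≡ 1, so λ ≡ 5·81 ≡ 73.
  x = λ² - 7 - 7 = 5329 - 14 ≡ 3; y = λ·(7 - 3) - 62 ≡ 64. → (3, 64)
3A: (3, 64) + (7, 62). λ = (62 - 64)/(7 - 3) ≡ 81/4 mod 83. 4⁻¹ ≡ 21 (mod 83) since 4·21 = 84 ≡ 1, so λ ≡ 41.
  x = λ² - 3 - 7 = 1681 - 10 ≡ 11; y = λ·(3 - 11) - 64 ≡ 23. → (11, 23)
4A: (11, 23) + (7, 62). λ = (62 - 23)/(7 - 11) ≡ 39/79 mod 83. 79⁻¹ ≡ 62 (mod 83), so λ ≡ 11.
  x = λ² - 11 - 7 = 121 - 18 ≡ 20; y = λ·(11 - 20) - 23 ≡ 44. → (20, 44)
4A = (20, 44).
Finally 4A + B:
(20, 44) + (30, 29). λ = (29 - 44)/(30 - 20) ≡ 68/10 mod 83. 10⁻¹ ≡ 25 (mod 83) since 10·25 = 250 ≡ 1, so λ ≡ 40.
  x = λ² - 20 - 30 = 1600 - 50 ≡ 56; y = λ·(20 - 56) - 44 ≡ 10. → (56, 10)

(56, 10)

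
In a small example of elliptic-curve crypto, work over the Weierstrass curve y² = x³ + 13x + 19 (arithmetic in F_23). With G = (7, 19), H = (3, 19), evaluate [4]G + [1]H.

First 4G:
Repeated addition: build up to 4G.
2G: tangent at (7, 19): λ = (3·7² + 13)/(2·19) ≡ 22/15. 15⁻¹ ≡ 20 (mod 23), so λ ≡ 22·20 ≡ 3.
  x = λ² - 7 - 7 = 9 - 14 ≡ 18; y = λ·(7 - 18) - 19 ≡ 17. → (18, 17)
3G: (18, 17) + (7, 19). λ = (19 - 17)/(7 - 18) ≡ 2/12 mod 23. 12⁻¹ ≡ 2 (mod 23) since 12·2 = 24 ≡ 1, so λ ≡ 4.
  x = λ² - 18 - 7 = 16 - 25 ≡ 14; y = λ·(18 - 14) - 17 ≡ 22. → (14, 22)
4G: (14, 22) + (7, 19). λ = (19 - 22)/(7 - 14) ≡ 20/16 mod 23. 16⁻¹ ≡ 13 (mod 23) since 16·13 = 208 ≡ 1, so λ ≡ 7.
  x = λ² - 14 - 7 = 49 - 21 ≡ 5; y = λ·(14 - 5) - 22 ≡ 18. → (5, 18)
4G = (5, 18).
Finally 4G + H:
(5, 18) + (3, 19). λ = (19 - 18)/(3 - 5) ≡ 1/21 mod 23. 21⁻¹ ≡ 11 (mod 23), so λ ≡ 11.
  x = λ² - 5 - 3 = 121 - 8 ≡ 21; y = λ·(5 - 21) - 18 ≡ 13. → (21, 13)

(21, 13)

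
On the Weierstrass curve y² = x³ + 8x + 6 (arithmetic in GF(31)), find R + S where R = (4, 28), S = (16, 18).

(16, 13)

(4, 28) + (16, 18). λ = (18 - 28)/(16 - 4) ≡ 21/12 mod 31. 12⁻¹ ≡ 13 (mod 31), so λ ≡ 25.
  x = λ² - 4 - 16 = 625 - 20 ≡ 16; y = λ·(4 - 16) - 28 ≡ 13. → (16, 13)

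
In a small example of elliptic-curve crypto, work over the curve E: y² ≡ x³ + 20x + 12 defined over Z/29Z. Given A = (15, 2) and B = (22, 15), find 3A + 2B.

First 3A:
Repeated addition: build up to 3A.
2A: tangent at (15, 2): λ = (3·15² + 20)/(2·2) ≡ 28/4. 4⁻¹ ≡ 22 (mod 29) since 4·22 = 88 ≡ 1, so λ ≡ 28·22 ≡ 7.
  x = λ² - 15 - 15 = 49 - 30 ≡ 19; y = λ·(15 - 19) - 2 ≡ 28. → (19, 28)
3A: (19, 28) + (15, 2). λ = (2 - 28)/(15 - 19) ≡ 3/25 mod 29. 25⁻¹ ≡ 7 (mod 29) since 25·7 = 175 ≡ 1, so λ ≡ 21.
  x = λ² - 19 - 15 = 441 - 34 ≡ 1; y = λ·(19 - 1) - 28 ≡ 2. → (1, 2)
3A = (1, 2).
Next 2B:
Repeated addition: build up to 2B.
2B: tangent at (22, 15): λ = (3·22² + 20)/(2·15) ≡ 22/1. 1⁻¹ ≡ 1 (mod 29) since 1·1 = 1 ≡ 1, so λ ≡ 22·1 ≡ 22.
  x = λ² - 22 - 22 = 484 - 44 ≡ 5; y = λ·(22 - 5) - 15 ≡ 11. → (5, 11)
2B = (5, 11).
Finally 3A + 2B:
(1, 2) + (5, 11). λ = (11 - 2)/(5 - 1) ≡ 9/4 mod 29. 4⁻¹ ≡ 22 (mod 29), so λ ≡ 24.
  x = λ² - 1 - 5 = 576 - 6 ≡ 19; y = λ·(1 - 19) - 2 ≡ 1. → (19, 1)

(19, 1)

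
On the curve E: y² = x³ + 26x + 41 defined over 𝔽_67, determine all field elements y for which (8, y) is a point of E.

x³ + 26x + 41 = 761 ≡ 24 (mod 67).
Square roots of 24 mod 67: 15 and 52 (since 15² = 225 ≡ 24).

15, 52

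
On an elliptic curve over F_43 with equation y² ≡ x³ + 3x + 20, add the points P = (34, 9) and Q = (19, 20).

(34, 9) + (19, 20). λ = (20 - 9)/(19 - 34) ≡ 11/28 mod 43. 28⁻¹ ≡ 20 (mod 43) since 28·20 = 560 ≡ 1, so λ ≡ 5.
  x = λ² - 34 - 19 = 25 - 53 ≡ 15; y = λ·(34 - 15) - 9 ≡ 0. → (15, 0)

(15, 0)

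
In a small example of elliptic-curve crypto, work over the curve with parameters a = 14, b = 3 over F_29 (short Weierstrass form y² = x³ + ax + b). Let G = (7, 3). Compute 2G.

tangent at (7, 3): λ = (3·7² + 14)/(2·3) ≡ 16/6. 6⁻¹ ≡ 5 (mod 29) since 6·5 = 30 ≡ 1, so λ ≡ 16·5 ≡ 22.
  x = λ² - 7 - 7 = 484 - 14 ≡ 6; y = λ·(7 - 6) - 3 ≡ 19. → (6, 19)

(6, 19)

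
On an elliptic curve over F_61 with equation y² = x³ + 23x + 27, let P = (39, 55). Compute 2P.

(19, 8)

tangent at (39, 55): λ = (3·39² + 23)/(2·55) ≡ 11/49. 49⁻¹ ≡ 5 (mod 61), so λ ≡ 11·5 ≡ 55.
  x = λ² - 39 - 39 = 3025 - 78 ≡ 19; y = λ·(39 - 19) - 55 ≡ 8. → (19, 8)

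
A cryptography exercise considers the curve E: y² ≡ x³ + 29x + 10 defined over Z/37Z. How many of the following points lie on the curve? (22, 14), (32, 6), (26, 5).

(22, 14): 14² ≡ 11, rhs ≡ 11 → on.
(32, 6): 6² ≡ 36, rhs ≡ 36 → on.
(26, 5): 5² ≡ 25, rhs ≡ 25 → on.

3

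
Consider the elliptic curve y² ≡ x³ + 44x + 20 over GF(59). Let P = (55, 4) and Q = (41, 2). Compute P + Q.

(55, 4) + (41, 2). λ = (2 - 4)/(41 - 55) ≡ 57/45 mod 59. 45⁻¹ ≡ 21 (mod 59) since 45·21 = 945 ≡ 1, so λ ≡ 17.
  x = λ² - 55 - 41 = 289 - 96 ≡ 16; y = λ·(55 - 16) - 4 ≡ 10. → (16, 10)

(16, 10)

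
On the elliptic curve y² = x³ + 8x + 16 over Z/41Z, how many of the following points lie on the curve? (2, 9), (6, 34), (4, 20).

(2, 9): 9² ≡ 40, rhs ≡ 40 → on.
(6, 34): 34² ≡ 8, rhs ≡ 34 → off.
(4, 20): 20² ≡ 31, rhs ≡ 30 → off.

1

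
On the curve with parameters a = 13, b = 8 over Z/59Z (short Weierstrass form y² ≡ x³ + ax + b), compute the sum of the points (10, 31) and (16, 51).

(31, 17)

(10, 31) + (16, 51). λ = (51 - 31)/(16 - 10) ≡ 20/6 mod 59. 6⁻¹ ≡ 10 (mod 59) since 6·10 = 60 ≡ 1, so λ ≡ 23.
  x = λ² - 10 - 16 = 529 - 26 ≡ 31; y = λ·(10 - 31) - 31 ≡ 17. → (31, 17)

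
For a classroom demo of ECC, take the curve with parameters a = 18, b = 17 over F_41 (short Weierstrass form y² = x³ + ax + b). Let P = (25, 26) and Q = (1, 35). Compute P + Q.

(35, 29)

(25, 26) + (1, 35). λ = (35 - 26)/(1 - 25) ≡ 9/17 mod 41. 17⁻¹ ≡ 29 (mod 41), so λ ≡ 15.
  x = λ² - 25 - 1 = 225 - 26 ≡ 35; y = λ·(25 - 35) - 26 ≡ 29. → (35, 29)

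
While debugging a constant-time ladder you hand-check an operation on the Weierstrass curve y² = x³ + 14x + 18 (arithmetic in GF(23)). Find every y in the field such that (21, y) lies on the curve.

none

x³ + 14x + 18 = 9573 ≡ 5 (mod 23).
5 is a non-residue mod 23; no y exists.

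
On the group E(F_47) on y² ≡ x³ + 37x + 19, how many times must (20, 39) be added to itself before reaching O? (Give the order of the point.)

2P: tangent at (20, 39): λ = (3·20² + 37)/(2·39) ≡ 15/31. 31⁻¹ ≡ 44 (mod 47) since 31·44 = 1364 ≡ 1, so λ ≡ 15·44 ≡ 2.
  x = λ² - 20 - 20 = 4 - 40 ≡ 11; y = λ·(20 - 11) - 39 ≡ 26. → (11, 26)
3P: (11, 26) + (20, 39). λ = (39 - 26)/(20 - 11) ≡ 13/9 mod 47. 9⁻¹ ≡ 21 (mod 47), so λ ≡ 38.
  x = λ² - 11 - 20 = 1444 - 31 ≡ 3; y = λ·(11 - 3) - 26 ≡ 43. → (3, 43)
4P: (3, 43) + (20, 39). λ = (39 - 43)/(20 - 3) ≡ 43/17 mod 47. 17⁻¹ ≡ 36 (mod 47), so λ ≡ 44.
  x = λ² - 3 - 20 = 1936 - 23 ≡ 33; y = λ·(3 - 33) - 43 ≡ 0. → (33, 0)
5P: (33, 0) + (20, 39). λ = (39 - 0)/(20 - 33) ≡ 39/34 mod 47. 34⁻¹ ≡ 18 (mod 47) since 34·18 = 612 ≡ 1, so λ ≡ 44.
  x = λ² - 33 - 20 = 1936 - 53 ≡ 3; y = λ·(33 - 3) - 0 ≡ 4. → (3, 4)
6P: (3, 4) + (20, 39). λ = (39 - 4)/(20 - 3) ≡ 35/17 mod 47. 17⁻¹ ≡ 36 (mod 47), so λ ≡ 38.
  x = λ² - 3 - 20 = 1444 - 23 ≡ 11; y = λ·(3 - 11) - 4 ≡ 21. → (11, 21)
7P: (11, 21) + (20, 39). λ = (39 - 21)/(20 - 11) ≡ 18/9 mod 47. 9⁻¹ ≡ 21 (mod 47) since 9·21 = 189 ≡ 1, so λ ≡ 2.
  x = λ² - 11 - 20 = 4 - 31 ≡ 20; y = λ·(11 - 20) - 21 ≡ 8. → (20, 8)
8P: (20, 8) + (20, 39): same x and y₁ ≡ -y₂, so the sum is O.
8P = O, so the order is 8.

8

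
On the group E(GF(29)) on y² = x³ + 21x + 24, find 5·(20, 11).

Write P = (20, 11).
Double-and-add on 5 = (101)₂. Start with P = (20, 11) for the leading 1-bit.
double: tangent at (20, 11): λ = (3·20² + 21)/(2·11) ≡ 3/22. 22⁻¹ ≡ 4 (mod 29), so λ ≡ 3·4 ≡ 12.
  x = λ² - 20 - 20 = 144 - 40 ≡ 17; y = λ·(20 - 17) - 11 ≡ 25. → (17, 25)
double: tangent at (17, 25): λ = (3·17² + 21)/(2·25) ≡ 18/21. 21⁻¹ ≡ 18 (mod 29) since 21·18 = 378 ≡ 1, so λ ≡ 18·18 ≡ 5.
  x = λ² - 17 - 17 = 25 - 34 ≡ 20; y = λ·(17 - 20) - 25 ≡ 18. → (20, 18)
add P: (20, 18) + (20, 11): same x and y₁ ≡ -y₂, so the sum is O.

O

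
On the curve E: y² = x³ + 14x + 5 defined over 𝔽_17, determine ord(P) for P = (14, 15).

2P: tangent at (14, 15): λ = (3·14² + 14)/(2·15) ≡ 7/13. 13⁻¹ ≡ 4 (mod 17) since 13·4 = 52 ≡ 1, so λ ≡ 7·4 ≡ 11.
  x = λ² - 14 - 14 = 121 - 28 ≡ 8; y = λ·(14 - 8) - 15 ≡ 0. → (8, 0)
3P: (8, 0) + (14, 15). λ = (15 - 0)/(14 - 8) ≡ 15/6 mod 17. 6⁻¹ ≡ 3 (mod 17), so λ ≡ 11.
  x = λ² - 8 - 14 = 121 - 22 ≡ 14; y = λ·(8 - 14) - 0 ≡ 2. → (14, 2)
4P: (14, 2) + (14, 15): same x and y₁ ≡ -y₂, so the sum is O.
4P = O, so the order is 4.

4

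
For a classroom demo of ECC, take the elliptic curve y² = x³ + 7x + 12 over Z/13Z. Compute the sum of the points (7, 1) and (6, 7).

(10, 4)

(7, 1) + (6, 7). λ = (7 - 1)/(6 - 7) ≡ 6/12 mod 13. 12⁻¹ ≡ 12 (mod 13) since 12·12 = 144 ≡ 1, so λ ≡ 7.
  x = λ² - 7 - 6 = 49 - 13 ≡ 10; y = λ·(7 - 10) - 1 ≡ 4. → (10, 4)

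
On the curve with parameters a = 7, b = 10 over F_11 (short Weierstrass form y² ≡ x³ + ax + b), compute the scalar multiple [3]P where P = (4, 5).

(5, 7)

Repeated addition: build up to 3P.
2P: tangent at (4, 5): λ = (3·4² + 7)/(2·5) ≡ 0/10. 10⁻¹ ≡ 10 (mod 11), so λ ≡ 0·10 ≡ 0.
  x = λ² - 4 - 4 = 0 - 8 ≡ 3; y = λ·(4 - 3) - 5 ≡ 6. → (3, 6)
3P: (3, 6) + (4, 5). λ = (5 - 6)/(4 - 3) ≡ 10/1 mod 11. 1⁻¹ ≡ 1 (mod 11), so λ ≡ 10.
  x = λ² - 3 - 4 = 100 - 7 ≡ 5; y = λ·(3 - 5) - 6 ≡ 7. → (5, 7)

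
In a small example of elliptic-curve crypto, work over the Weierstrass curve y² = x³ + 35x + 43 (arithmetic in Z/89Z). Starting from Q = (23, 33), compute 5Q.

(45, 70)

Repeated addition: build up to 5Q.
2Q: tangent at (23, 33): λ = (3·23² + 35)/(2·33) ≡ 20/66. 66⁻¹ ≡ 58 (mod 89), so λ ≡ 20·58 ≡ 3.
  x = λ² - 23 - 23 = 9 - 46 ≡ 52; y = λ·(23 - 52) - 33 ≡ 58. → (52, 58)
3Q: (52, 58) + (23, 33). λ = (33 - 58)/(23 - 52) ≡ 64/60 mod 89. 60⁻¹ ≡ 46 (mod 89) since 60·46 = 2760 ≡ 1, so λ ≡ 7.
  x = λ² - 52 - 23 = 49 - 75 ≡ 63; y = λ·(52 - 63) - 58 ≡ 43. → (63, 43)
4Q: (63, 43) + (23, 33). λ = (33 - 43)/(23 - 63) ≡ 79/49 mod 89. 49⁻¹ ≡ 20 (mod 89), so λ ≡ 67.
  x = λ² - 63 - 23 = 4489 - 86 ≡ 42; y = λ·(63 - 42) - 43 ≡ 29. → (42, 29)
5Q: (42, 29) + (23, 33). λ = (33 - 29)/(23 - 42) ≡ 4/70 mod 89. 70⁻¹ ≡ 14 (mod 89), so λ ≡ 56.
  x = λ² - 42 - 23 = 3136 - 65 ≡ 45; y = λ·(42 - 45) - 29 ≡ 70. → (45, 70)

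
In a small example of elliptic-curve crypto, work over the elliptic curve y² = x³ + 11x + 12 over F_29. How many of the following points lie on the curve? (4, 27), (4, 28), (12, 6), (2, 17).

(4, 27): 27² ≡ 4, rhs ≡ 4 → on.
(4, 28): 28² ≡ 1, rhs ≡ 4 → off.
(12, 6): 6² ≡ 7, rhs ≡ 16 → off.
(2, 17): 17² ≡ 28, rhs ≡ 13 → off.

1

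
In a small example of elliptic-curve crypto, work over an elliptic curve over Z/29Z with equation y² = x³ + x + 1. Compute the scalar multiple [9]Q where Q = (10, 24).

Repeated addition: build up to 9Q.
2Q: tangent at (10, 24): λ = (3·10² + 1)/(2·24) ≡ 11/19. 19⁻¹ ≡ 26 (mod 29), so λ ≡ 11·26 ≡ 25.
  x = λ² - 10 - 10 = 625 - 20 ≡ 25; y = λ·(10 - 25) - 24 ≡ 7. → (25, 7)
3Q: (25, 7) + (10, 24). λ = (24 - 7)/(10 - 25) ≡ 17/14 mod 29. 14⁻¹ ≡ 27 (mod 29), so λ ≡ 24.
  x = λ² - 25 - 10 = 576 - 35 ≡ 19; y = λ·(25 - 19) - 7 ≡ 21. → (19, 21)
4Q: (19, 21) + (10, 24). λ = (24 - 21)/(10 - 19) ≡ 3/20 mod 29. 20⁻¹ ≡ 16 (mod 29), so λ ≡ 19.
  x = λ² - 19 - 10 = 361 - 29 ≡ 13; y = λ·(19 - 13) - 21 ≡ 6. → (13, 6)
5Q: (13, 6) + (10, 24). λ = (24 - 6)/(10 - 13) ≡ 18/26 mod 29. 26⁻¹ ≡ 19 (mod 29), so λ ≡ 23.
  x = λ² - 13 - 10 = 529 - 23 ≡ 13; y = λ·(13 - 13) - 6 ≡ 23. → (13, 23)
6Q: (13, 23) + (10, 24). λ = (24 - 23)/(10 - 13) ≡ 1/26 mod 29. 26⁻¹ ≡ 19 (mod 29) since 26·19 = 494 ≡ 1, so λ ≡ 19.
  x = λ² - 13 - 10 = 361 - 23 ≡ 19; y = λ·(13 - 19) - 23 ≡ 8. → (19, 8)
7Q: (19, 8) + (10, 24). λ = (24 - 8)/(10 - 19) ≡ 16/20 mod 29. 20⁻¹ ≡ 16 (mod 29), so λ ≡ 24.
  x = λ² - 19 - 10 = 576 - 29 ≡ 25; y = λ·(19 - 25) - 8 ≡ 22. → (25, 22)
8Q: (25, 22) + (10, 24). λ = (24 - 22)/(10 - 25) ≡ 2/14 mod 29. 14⁻¹ ≡ 27 (mod 29) since 14·27 = 378 ≡ 1, so λ ≡ 25.
  x = λ² - 25 - 10 = 625 - 35 ≡ 10; y = λ·(25 - 10) - 22 ≡ 5. → (10, 5)
9Q: (10, 5) + (10, 24): same x and y₁ ≡ -y₂, so the sum is the point at infinity.

O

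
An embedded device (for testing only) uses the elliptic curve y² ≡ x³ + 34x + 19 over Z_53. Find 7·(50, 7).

Write G = (50, 7).
Double-and-add on 7 = (111)₂. Start with G = (50, 7) for the leading 1-bit.
double: tangent at (50, 7): λ = (3·50² + 34)/(2·7) ≡ 8/14. 14⁻¹ ≡ 19 (mod 53), so λ ≡ 8·19 ≡ 46.
  x = λ² - 50 - 50 = 2116 - 100 ≡ 2; y = λ·(50 - 2) - 7 ≡ 28. → (2, 28)
add G: (2, 28) + (50, 7). λ = (7 - 28)/(50 - 2) ≡ 32/48 mod 53. 48⁻¹ ≡ 21 (mod 53) since 48·21 = 1008 ≡ 1, so λ ≡ 36.
  x = λ² - 2 - 50 = 1296 - 52 ≡ 25; y = λ·(2 - 25) - 28 ≡ 45. → (25, 45)
double: tangent at (25, 45): λ = (3·25² + 34)/(2·45) ≡ 1/37. 37⁻¹ ≡ 43 (mod 53), so λ ≡ 1·43 ≡ 43.
  x = λ² - 25 - 25 = 1849 - 50 ≡ 50; y = λ·(25 - 50) - 45 ≡ 46. → (50, 46)
add G: (50, 46) + (50, 7): same x and y₁ ≡ -y₂, so the sum is O.

O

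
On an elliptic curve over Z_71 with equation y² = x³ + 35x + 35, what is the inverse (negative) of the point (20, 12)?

(20, 59)

-(20, 12) = (20, -12 mod 71) = (20, 59).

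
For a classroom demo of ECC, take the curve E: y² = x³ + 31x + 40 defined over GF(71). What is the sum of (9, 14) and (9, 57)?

The two points share x = 9 and their y-coordinates satisfy 14 + 57 ≡ 0 (mod 71), so they are inverses. Their sum is the point at infinity.

O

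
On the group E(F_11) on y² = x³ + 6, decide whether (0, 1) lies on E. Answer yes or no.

y² = 1² ≡ 1; x³ + 0x + 6 = 6 ≡ 6 (mod 11). 1 ≠ 6.

no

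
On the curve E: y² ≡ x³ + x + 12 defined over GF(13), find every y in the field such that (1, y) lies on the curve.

x³ + 1x + 12 = 14 ≡ 1 (mod 13).
Square roots of 1 mod 13: 1 and 12 (since 1² = 1 ≡ 1).

1, 12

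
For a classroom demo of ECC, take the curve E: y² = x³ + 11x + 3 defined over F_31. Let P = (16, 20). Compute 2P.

tangent at (16, 20): λ = (3·16² + 11)/(2·20) ≡ 4/9. 9⁻¹ ≡ 7 (mod 31) since 9·7 = 63 ≡ 1, so λ ≡ 4·7 ≡ 28.
  x = λ² - 16 - 16 = 784 - 32 ≡ 8; y = λ·(16 - 8) - 20 ≡ 18. → (8, 18)

(8, 18)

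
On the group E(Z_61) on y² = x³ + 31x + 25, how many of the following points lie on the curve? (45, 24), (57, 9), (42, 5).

(45, 24): 24² ≡ 27, rhs ≡ 8 → off.
(57, 9): 9² ≡ 20, rhs ≡ 20 → on.
(42, 5): 5² ≡ 25, rhs ≡ 19 → off.

1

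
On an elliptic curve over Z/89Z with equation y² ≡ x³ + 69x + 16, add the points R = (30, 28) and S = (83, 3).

(33, 7)

(30, 28) + (83, 3). λ = (3 - 28)/(83 - 30) ≡ 64/53 mod 89. 53⁻¹ ≡ 42 (mod 89) since 53·42 = 2226 ≡ 1, so λ ≡ 18.
  x = λ² - 30 - 83 = 324 - 113 ≡ 33; y = λ·(30 - 33) - 28 ≡ 7. → (33, 7)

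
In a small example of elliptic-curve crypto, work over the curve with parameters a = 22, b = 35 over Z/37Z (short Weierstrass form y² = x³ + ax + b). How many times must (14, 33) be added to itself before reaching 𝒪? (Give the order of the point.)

10

2P: tangent at (14, 33): λ = (3·14² + 22)/(2·33) ≡ 18/29. 29⁻¹ ≡ 23 (mod 37), so λ ≡ 18·23 ≡ 7.
  x = λ² - 14 - 14 = 49 - 28 ≡ 21; y = λ·(14 - 21) - 33 ≡ 29. → (21, 29)
3P: (21, 29) + (14, 33). λ = (33 - 29)/(14 - 21) ≡ 4/30 mod 37. 30⁻¹ ≡ 21 (mod 37), so λ ≡ 10.
  x = λ² - 21 - 14 = 100 - 35 ≡ 28; y = λ·(21 - 28) - 29 ≡ 12. → (28, 12)
4P: (28, 12) + (14, 33). λ = (33 - 12)/(14 - 28) ≡ 21/23 mod 37. 23⁻¹ ≡ 29 (mod 37) since 23·29 = 667 ≡ 1, so λ ≡ 17.
  x = λ² - 28 - 14 = 289 - 42 ≡ 25; y = λ·(28 - 25) - 12 ≡ 2. → (25, 2)
5P: (25, 2) + (14, 33). λ = (33 - 2)/(14 - 25) ≡ 31/26 mod 37. 26⁻¹ ≡ 10 (mod 37), so λ ≡ 14.
  x = λ² - 25 - 14 = 196 - 39 ≡ 9; y = λ·(25 - 9) - 2 ≡ 0. → (9, 0)
6P: (9, 0) + (14, 33). λ = (33 - 0)/(14 - 9) ≡ 33/5 mod 37. 5⁻¹ ≡ 15 (mod 37), so λ ≡ 14.
  x = λ² - 9 - 14 = 196 - 23 ≡ 25; y = λ·(9 - 25) - 0 ≡ 35. → (25, 35)
7P: (25, 35) + (14, 33). λ = (33 - 35)/(14 - 25) ≡ 35/26 mod 37. 26⁻¹ ≡ 10 (mod 37) since 26·10 = 260 ≡ 1, so λ ≡ 17.
  x = λ² - 25 - 14 = 289 - 39 ≡ 28; y = λ·(25 - 28) - 35 ≡ 25. → (28, 25)
8P: (28, 25) + (14, 33). λ = (33 - 25)/(14 - 28) ≡ 8/23 mod 37. 23⁻¹ ≡ 29 (mod 37) since 23·29 = 667 ≡ 1, so λ ≡ 10.
  x = λ² - 28 - 14 = 100 - 42 ≡ 21; y = λ·(28 - 21) - 25 ≡ 8. → (21, 8)
9P: (21, 8) + (14, 33). λ = (33 - 8)/(14 - 21) ≡ 25/30 mod 37. 30⁻¹ ≡ 21 (mod 37), so λ ≡ 7.
  x = λ² - 21 - 14 = 49 - 35 ≡ 14; y = λ·(21 - 14) - 8 ≡ 4. → (14, 4)
10P: (14, 4) + (14, 33): same x and y₁ ≡ -y₂, so the sum is 𝒪.
10P = 𝒪, so the order is 10.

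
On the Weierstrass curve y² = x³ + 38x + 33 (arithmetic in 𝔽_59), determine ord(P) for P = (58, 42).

4

2P: tangent at (58, 42): λ = (3·58² + 38)/(2·42) ≡ 41/25. 25⁻¹ ≡ 26 (mod 59) since 25·26 = 650 ≡ 1, so λ ≡ 41·26 ≡ 4.
  x = λ² - 58 - 58 = 16 - 116 ≡ 18; y = λ·(58 - 18) - 42 ≡ 0. → (18, 0)
3P: (18, 0) + (58, 42). λ = (42 - 0)/(58 - 18) ≡ 42/40 mod 59. 40⁻¹ ≡ 31 (mod 59), so λ ≡ 4.
  x = λ² - 18 - 58 = 16 - 76 ≡ 58; y = λ·(18 - 58) - 0 ≡ 17. → (58, 17)
4P: (58, 17) + (58, 42): same x and y₁ ≡ -y₂, so the sum is O.
4P = O, so the order is 4.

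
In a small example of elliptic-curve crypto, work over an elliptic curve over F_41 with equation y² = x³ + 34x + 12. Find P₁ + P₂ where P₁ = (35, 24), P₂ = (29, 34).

(35, 24) + (29, 34). λ = (34 - 24)/(29 - 35) ≡ 10/35 mod 41. 35⁻¹ ≡ 34 (mod 41) since 35·34 = 1190 ≡ 1, so λ ≡ 12.
  x = λ² - 35 - 29 = 144 - 64 ≡ 39; y = λ·(35 - 39) - 24 ≡ 10. → (39, 10)

(39, 10)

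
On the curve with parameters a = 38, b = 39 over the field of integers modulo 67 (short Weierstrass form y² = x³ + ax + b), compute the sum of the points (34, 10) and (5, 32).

(61, 59)

(34, 10) + (5, 32). λ = (32 - 10)/(5 - 34) ≡ 22/38 mod 67. 38⁻¹ ≡ 30 (mod 67), so λ ≡ 57.
  x = λ² - 34 - 5 = 3249 - 39 ≡ 61; y = λ·(34 - 61) - 10 ≡ 59. → (61, 59)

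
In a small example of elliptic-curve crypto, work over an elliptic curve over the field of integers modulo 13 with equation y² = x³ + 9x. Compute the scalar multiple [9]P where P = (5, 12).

(5, 1)

Repeated addition: build up to 9P.
2P: tangent at (5, 12): λ = (3·5² + 9)/(2·12) ≡ 6/11. 11⁻¹ ≡ 6 (mod 13) since 11·6 = 66 ≡ 1, so λ ≡ 6·6 ≡ 10.
  x = λ² - 5 - 5 = 100 - 10 ≡ 12; y = λ·(5 - 12) - 12 ≡ 9. → (12, 9)
3P: (12, 9) + (5, 12). λ = (12 - 9)/(5 - 12) ≡ 3/6 mod 13. 6⁻¹ ≡ 11 (mod 13) since 6·11 = 66 ≡ 1, so λ ≡ 7.
  x = λ² - 12 - 5 = 49 - 17 ≡ 6; y = λ·(12 - 6) - 9 ≡ 7. → (6, 7)
4P: (6, 7) + (5, 12). λ = (12 - 7)/(5 - 6) ≡ 5/12 mod 13. 12⁻¹ ≡ 12 (mod 13), so λ ≡ 8.
  x = λ² - 6 - 5 = 64 - 11 ≡ 1; y = λ·(6 - 1) - 7 ≡ 7. → (1, 7)
5P: (1, 7) + (5, 12). λ = (12 - 7)/(5 - 1) ≡ 5/4 mod 13. 4⁻¹ ≡ 10 (mod 13), so λ ≡ 11.
  x = λ² - 1 - 5 = 121 - 6 ≡ 11; y = λ·(1 - 11) - 7 ≡ 0. → (11, 0)
6P: (11, 0) + (5, 12). λ = (12 - 0)/(5 - 11) ≡ 12/7 mod 13. 7⁻¹ ≡ 2 (mod 13), so λ ≡ 11.
  x = λ² - 11 - 5 = 121 - 16 ≡ 1; y = λ·(11 - 1) - 0 ≡ 6. → (1, 6)
7P: (1, 6) + (5, 12). λ = (12 - 6)/(5 - 1) ≡ 6/4 mod 13. 4⁻¹ ≡ 10 (mod 13) since 4·10 = 40 ≡ 1, so λ ≡ 8.
  x = λ² - 1 - 5 = 64 - 6 ≡ 6; y = λ·(1 - 6) - 6 ≡ 6. → (6, 6)
8P: (6, 6) + (5, 12). λ = (12 - 6)/(5 - 6) ≡ 6/12 mod 13. 12⁻¹ ≡ 12 (mod 13) since 12·12 = 144 ≡ 1, so λ ≡ 7.
  x = λ² - 6 - 5 = 49 - 11 ≡ 12; y = λ·(6 - 12) - 6 ≡ 4. → (12, 4)
9P: (12, 4) + (5, 12). λ = (12 - 4)/(5 - 12) ≡ 8/6 mod 13. 6⁻¹ ≡ 11 (mod 13), so λ ≡ 10.
  x = λ² - 12 - 5 = 100 - 17 ≡ 5; y = λ·(12 - 5) - 4 ≡ 1. → (5, 1)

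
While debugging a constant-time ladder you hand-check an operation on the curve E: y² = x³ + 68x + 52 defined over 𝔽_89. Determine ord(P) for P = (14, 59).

6

2P: tangent at (14, 59): λ = (3·14² + 68)/(2·59) ≡ 33/29. 29⁻¹ ≡ 43 (mod 89), so λ ≡ 33·43 ≡ 84.
  x = λ² - 14 - 14 = 7056 - 28 ≡ 86; y = λ·(14 - 86) - 59 ≡ 34. → (86, 34)
3P: (86, 34) + (14, 59). λ = (59 - 34)/(14 - 86) ≡ 25/17 mod 89. 17⁻¹ ≡ 21 (mod 89) since 17·21 = 357 ≡ 1, so λ ≡ 80.
  x = λ² - 86 - 14 = 6400 - 100 ≡ 70; y = λ·(86 - 70) - 34 ≡ 0. → (70, 0)
4P: (70, 0) + (14, 59). λ = (59 - 0)/(14 - 70) ≡ 59/33 mod 89. 33⁻¹ ≡ 27 (mod 89), so λ ≡ 80.
  x = λ² - 70 - 14 = 6400 - 84 ≡ 86; y = λ·(70 - 86) - 0 ≡ 55. → (86, 55)
5P: (86, 55) + (14, 59). λ = (59 - 55)/(14 - 86) ≡ 4/17 mod 89. 17⁻¹ ≡ 21 (mod 89), so λ ≡ 84.
  x = λ² - 86 - 14 = 7056 - 100 ≡ 14; y = λ·(86 - 14) - 55 ≡ 30. → (14, 30)
6P: (14, 30) + (14, 59): same x and y₁ ≡ -y₂, so the sum is O.
6P = O, so the order is 6.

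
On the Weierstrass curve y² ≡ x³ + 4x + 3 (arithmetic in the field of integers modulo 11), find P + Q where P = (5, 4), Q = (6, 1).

(5, 4) + (6, 1). λ = (1 - 4)/(6 - 5) ≡ 8/1 mod 11. 1⁻¹ ≡ 1 (mod 11), so λ ≡ 8.
  x = λ² - 5 - 6 = 64 - 11 ≡ 9; y = λ·(5 - 9) - 4 ≡ 8. → (9, 8)

(9, 8)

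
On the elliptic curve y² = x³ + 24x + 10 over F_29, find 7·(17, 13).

Write P = (17, 13).
Double-and-add on 7 = (111)₂. Start with P = (17, 13) for the leading 1-bit.
double: tangent at (17, 13): λ = (3·17² + 24)/(2·13) ≡ 21/26. 26⁻¹ ≡ 19 (mod 29), so λ ≡ 21·19 ≡ 22.
  x = λ² - 17 - 17 = 484 - 34 ≡ 15; y = λ·(17 - 15) - 13 ≡ 2. → (15, 2)
add P: (15, 2) + (17, 13). λ = (13 - 2)/(17 - 15) ≡ 11/2 mod 29. 2⁻¹ ≡ 15 (mod 29), so λ ≡ 20.
  x = λ² - 15 - 17 = 400 - 32 ≡ 20; y = λ·(15 - 20) - 2 ≡ 14. → (20, 14)
double: tangent at (20, 14): λ = (3·20² + 24)/(2·14) ≡ 6/28. 28⁻¹ ≡ 28 (mod 29) since 28·28 = 784 ≡ 1, so λ ≡ 6·28 ≡ 23.
  x = λ² - 20 - 20 = 529 - 40 ≡ 25; y = λ·(20 - 25) - 14 ≡ 16. → (25, 16)
add P: (25, 16) + (17, 13). λ = (13 - 16)/(17 - 25) ≡ 26/21 mod 29. 21⁻¹ ≡ 18 (mod 29), so λ ≡ 4.
  x = λ² - 25 - 17 = 16 - 42 ≡ 3; y = λ·(25 - 3) - 16 ≡ 14. → (3, 14)

(3, 14)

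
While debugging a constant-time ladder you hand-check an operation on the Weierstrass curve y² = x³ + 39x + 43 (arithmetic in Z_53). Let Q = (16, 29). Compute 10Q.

Repeated addition: build up to 10Q.
2Q: tangent at (16, 29): λ = (3·16² + 39)/(2·29) ≡ 12/5. 5⁻¹ ≡ 32 (mod 53) since 5·32 = 160 ≡ 1, so λ ≡ 12·32 ≡ 13.
  x = λ² - 16 - 16 = 169 - 32 ≡ 31; y = λ·(16 - 31) - 29 ≡ 41. → (31, 41)
3Q: (31, 41) + (16, 29). λ = (29 - 41)/(16 - 31) ≡ 41/38 mod 53. 38⁻¹ ≡ 7 (mod 53), so λ ≡ 22.
  x = λ² - 31 - 16 = 484 - 47 ≡ 13; y = λ·(31 - 13) - 41 ≡ 37. → (13, 37)
4Q: (13, 37) + (16, 29). λ = (29 - 37)/(16 - 13) ≡ 45/3 mod 53. 3⁻¹ ≡ 18 (mod 53), so λ ≡ 15.
  x = λ² - 13 - 16 = 225 - 29 ≡ 37; y = λ·(13 - 37) - 37 ≡ 27. → (37, 27)
5Q: (37, 27) + (16, 29). λ = (29 - 27)/(16 - 37) ≡ 2/32 mod 53. 32⁻¹ ≡ 5 (mod 53), so λ ≡ 10.
  x = λ² - 37 - 16 = 100 - 53 ≡ 47; y = λ·(37 - 47) - 27 ≡ 32. → (47, 32)
6Q: (47, 32) + (16, 29). λ = (29 - 32)/(16 - 47) ≡ 50/22 mod 53. 22⁻¹ ≡ 41 (mod 53), so λ ≡ 36.
  x = λ² - 47 - 16 = 1296 - 63 ≡ 14; y = λ·(47 - 14) - 32 ≡ 43. → (14, 43)
7Q: (14, 43) + (16, 29). λ = (29 - 43)/(16 - 14) ≡ 39/2 mod 53. 2⁻¹ ≡ 27 (mod 53) since 2·27 = 54 ≡ 1, so λ ≡ 46.
  x = λ² - 14 - 16 = 2116 - 30 ≡ 19; y = λ·(14 - 19) - 43 ≡ 45. → (19, 45)
8Q: (19, 45) + (16, 29). λ = (29 - 45)/(16 - 19) ≡ 37/50 mod 53. 50⁻¹ ≡ 35 (mod 53) since 50·35 = 1750 ≡ 1, so λ ≡ 23.
  x = λ² - 19 - 16 = 529 - 35 ≡ 17; y = λ·(19 - 17) - 45 ≡ 1. → (17, 1)
9Q: (17, 1) + (16, 29). λ = (29 - 1)/(16 - 17) ≡ 28/52 mod 53. 52⁻¹ ≡ 52 (mod 53) since 52·52 = 2704 ≡ 1, so λ ≡ 25.
  x = λ² - 17 - 16 = 625 - 33 ≡ 9; y = λ·(17 - 9) - 1 ≡ 40. → (9, 40)
10Q: (9, 40) + (16, 29). λ = (29 - 40)/(16 - 9) ≡ 42/7 mod 53. 7⁻¹ ≡ 38 (mod 53), so λ ≡ 6.
  x = λ² - 9 - 16 = 36 - 25 ≡ 11; y = λ·(9 - 11) - 40 ≡ 1. → (11, 1)

(11, 1)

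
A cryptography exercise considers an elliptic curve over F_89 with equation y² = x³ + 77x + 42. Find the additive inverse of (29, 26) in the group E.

(29, 63)

-(29, 26) = (29, -26 mod 89) = (29, 63).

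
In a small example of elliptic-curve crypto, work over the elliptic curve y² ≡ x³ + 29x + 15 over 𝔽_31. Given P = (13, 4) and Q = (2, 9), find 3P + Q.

First 3P:
Repeated addition: build up to 3P.
2P: tangent at (13, 4): λ = (3·13² + 29)/(2·4) ≡ 9/8. 8⁻¹ ≡ 4 (mod 31) since 8·4 = 32 ≡ 1, so λ ≡ 9·4 ≡ 5.
  x = λ² - 13 - 13 = 25 - 26 ≡ 30; y = λ·(13 - 30) - 4 ≡ 4. → (30, 4)
3P: (30, 4) + (13, 4). λ = (4 - 4)/(13 - 30) ≡ 0/14 mod 31. 14⁻¹ ≡ 20 (mod 31), so λ ≡ 0.
  x = λ² - 30 - 13 = 0 - 43 ≡ 19; y = λ·(30 - 19) - 4 ≡ 27. → (19, 27)
3P = (19, 27).
Finally 3P + Q:
(19, 27) + (2, 9). λ = (9 - 27)/(2 - 19) ≡ 13/14 mod 31. 14⁻¹ ≡ 20 (mod 31) since 14·20 = 280 ≡ 1, so λ ≡ 12.
  x = λ² - 19 - 2 = 144 - 21 ≡ 30; y = λ·(19 - 30) - 27 ≡ 27. → (30, 27)

(30, 27)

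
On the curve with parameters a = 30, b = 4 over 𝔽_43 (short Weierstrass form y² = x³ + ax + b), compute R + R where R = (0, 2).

tangent at (0, 2): λ = (3·0² + 30)/(2·2) ≡ 30/4. 4⁻¹ ≡ 11 (mod 43), so λ ≡ 30·11 ≡ 29.
  x = λ² - 0 - 0 = 841 - 0 ≡ 24; y = λ·(0 - 24) - 2 ≡ 33. → (24, 33)

(24, 33)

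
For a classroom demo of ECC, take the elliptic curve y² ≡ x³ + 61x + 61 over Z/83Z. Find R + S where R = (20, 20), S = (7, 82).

(20, 20) + (7, 82). λ = (82 - 20)/(7 - 20) ≡ 62/70 mod 83. 70⁻¹ ≡ 51 (mod 83), so λ ≡ 8.
  x = λ² - 20 - 7 = 64 - 27 ≡ 37; y = λ·(20 - 37) - 20 ≡ 10. → (37, 10)

(37, 10)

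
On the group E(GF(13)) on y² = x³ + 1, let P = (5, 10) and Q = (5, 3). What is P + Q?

The two points share x = 5 and their y-coordinates satisfy 10 + 3 ≡ 0 (mod 13), so they are inverses. Their sum is O.

O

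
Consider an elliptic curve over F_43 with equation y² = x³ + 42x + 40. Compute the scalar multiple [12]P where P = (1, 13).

(23, 31)

Double-and-add on 12 = (1100)₂. Start with P = (1, 13) for the leading 1-bit.
double: tangent at (1, 13): λ = (3·1² + 42)/(2·13) ≡ 2/26. 26⁻¹ ≡ 5 (mod 43) since 26·5 = 130 ≡ 1, so λ ≡ 2·5 ≡ 10.
  x = λ² - 1 - 1 = 100 - 2 ≡ 12; y = λ·(1 - 12) - 13 ≡ 6. → (12, 6)
add P: (12, 6) + (1, 13). λ = (13 - 6)/(1 - 12) ≡ 7/32 mod 43. 32⁻¹ ≡ 39 (mod 43), so λ ≡ 15.
  x = λ² - 12 - 1 = 225 - 13 ≡ 40; y = λ·(12 - 40) - 6 ≡ 4. → (40, 4)
double: tangent at (40, 4): λ = (3·40² + 42)/(2·4) ≡ 26/8. 8⁻¹ ≡ 27 (mod 43) since 8·27 = 216 ≡ 1, so λ ≡ 26·27 ≡ 14.
  x = λ² - 40 - 40 = 196 - 80 ≡ 30; y = λ·(40 - 30) - 4 ≡ 7. → (30, 7)
double: tangent at (30, 7): λ = (3·30² + 42)/(2·7) ≡ 33/14. 14⁻¹ ≡ 40 (mod 43), so λ ≡ 33·40 ≡ 30.
  x = λ² - 30 - 30 = 900 - 60 ≡ 23; y = λ·(30 - 23) - 7 ≡ 31. → (23, 31)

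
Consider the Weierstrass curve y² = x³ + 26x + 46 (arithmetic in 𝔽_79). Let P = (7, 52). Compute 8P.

(39, 24)

Double-and-add on 8 = (1000)₂. Start with P = (7, 52) for the leading 1-bit.
double: tangent at (7, 52): λ = (3·7² + 26)/(2·52) ≡ 15/25. 25⁻¹ ≡ 19 (mod 79) since 25·19 = 475 ≡ 1, so λ ≡ 15·19 ≡ 48.
  x = λ² - 7 - 7 = 2304 - 14 ≡ 78; y = λ·(7 - 78) - 52 ≡ 16. → (78, 16)
double: tangent at (78, 16): λ = (3·78² + 26)/(2·16) ≡ 29/32. 32⁻¹ ≡ 42 (mod 79) since 32·42 = 1344 ≡ 1, so λ ≡ 29·42 ≡ 33.
  x = λ² - 78 - 78 = 1089 - 156 ≡ 64; y = λ·(78 - 64) - 16 ≡ 51. → (64, 51)
double: tangent at (64, 51): λ = (3·64² + 26)/(2·51) ≡ 69/23. 23⁻¹ ≡ 55 (mod 79), so λ ≡ 69·55 ≡ 3.
  x = λ² - 64 - 64 = 9 - 128 ≡ 39; y = λ·(64 - 39) - 51 ≡ 24. → (39, 24)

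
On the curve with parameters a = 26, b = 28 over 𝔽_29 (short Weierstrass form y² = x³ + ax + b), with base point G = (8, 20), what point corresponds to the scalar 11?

(2, 1)

Repeated addition: build up to 11G.
2G: tangent at (8, 20): λ = (3·8² + 26)/(2·20) ≡ 15/11. 11⁻¹ ≡ 8 (mod 29), so λ ≡ 15·8 ≡ 4.
  x = λ² - 8 - 8 = 16 - 16 ≡ 0; y = λ·(8 - 0) - 20 ≡ 12. → (0, 12)
3G: (0, 12) + (8, 20). λ = (20 - 12)/(8 - 0) ≡ 8/8 mod 29. 8⁻¹ ≡ 11 (mod 29) since 8·11 = 88 ≡ 1, so λ ≡ 1.
  x = λ² - 0 - 8 = 1 - 8 ≡ 22; y = λ·(0 - 22) - 12 ≡ 24. → (22, 24)
4G: (22, 24) + (8, 20). λ = (20 - 24)/(8 - 22) ≡ 25/15 mod 29. 15⁻¹ ≡ 2 (mod 29), so λ ≡ 21.
  x = λ² - 22 - 8 = 441 - 30 ≡ 5; y = λ·(22 - 5) - 24 ≡ 14. → (5, 14)
5G: (5, 14) + (8, 20). λ = (20 - 14)/(8 - 5) ≡ 6/3 mod 29. 3⁻¹ ≡ 10 (mod 29) since 3·10 = 30 ≡ 1, so λ ≡ 2.
  x = λ² - 5 - 8 = 4 - 13 ≡ 20; y = λ·(5 - 20) - 14 ≡ 14. → (20, 14)
6G: (20, 14) + (8, 20). λ = (20 - 14)/(8 - 20) ≡ 6/17 mod 29. 17⁻¹ ≡ 12 (mod 29), so λ ≡ 14.
  x = λ² - 20 - 8 = 196 - 28 ≡ 23; y = λ·(20 - 23) - 14 ≡ 2. → (23, 2)
7G: (23, 2) + (8, 20). λ = (20 - 2)/(8 - 23) ≡ 18/14 mod 29. 14⁻¹ ≡ 27 (mod 29), so λ ≡ 22.
  x = λ² - 23 - 8 = 484 - 31 ≡ 18; y = λ·(23 - 18) - 2 ≡ 21. → (18, 21)
8G: (18, 21) + (8, 20). λ = (20 - 21)/(8 - 18) ≡ 28/19 mod 29. 19⁻¹ ≡ 26 (mod 29), so λ ≡ 3.
  x = λ² - 18 - 8 = 9 - 26 ≡ 12; y = λ·(18 - 12) - 21 ≡ 26. → (12, 26)
9G: (12, 26) + (8, 20). λ = (20 - 26)/(8 - 12) ≡ 23/25 mod 29. 25⁻¹ ≡ 7 (mod 29), so λ ≡ 16.
  x = λ² - 12 - 8 = 256 - 20 ≡ 4; y = λ·(12 - 4) - 26 ≡ 15. → (4, 15)
10G: (4, 15) + (8, 20). λ = (20 - 15)/(8 - 4) ≡ 5/4 mod 29. 4⁻¹ ≡ 22 (mod 29), so λ ≡ 23.
  x = λ² - 4 - 8 = 529 - 12 ≡ 24; y = λ·(4 - 24) - 15 ≡ 18. → (24, 18)
11G: (24, 18) + (8, 20). λ = (20 - 18)/(8 - 24) ≡ 2/13 mod 29. 13⁻¹ ≡ 9 (mod 29) since 13·9 = 117 ≡ 1, so λ ≡ 18.
  x = λ² - 24 - 8 = 324 - 32 ≡ 2; y = λ·(24 - 2) - 18 ≡ 1. → (2, 1)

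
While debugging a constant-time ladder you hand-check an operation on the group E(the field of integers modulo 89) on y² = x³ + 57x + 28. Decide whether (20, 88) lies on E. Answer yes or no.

yes

y² = 88² ≡ 1; x³ + 57x + 28 = 9168 ≡ 1 (mod 89). 1 = 1.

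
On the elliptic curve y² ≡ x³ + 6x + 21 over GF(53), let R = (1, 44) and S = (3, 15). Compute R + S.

(1, 44) + (3, 15). λ = (15 - 44)/(3 - 1) ≡ 24/2 mod 53. 2⁻¹ ≡ 27 (mod 53) since 2·27 = 54 ≡ 1, so λ ≡ 12.
  x = λ² - 1 - 3 = 144 - 4 ≡ 34; y = λ·(1 - 34) - 44 ≡ 37. → (34, 37)

(34, 37)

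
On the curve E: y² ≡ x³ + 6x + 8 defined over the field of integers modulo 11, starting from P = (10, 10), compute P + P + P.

(1, 2)

Repeated addition: build up to 3P.
2P: tangent at (10, 10): λ = (3·10² + 6)/(2·10) ≡ 9/9. 9⁻¹ ≡ 5 (mod 11) since 9·5 = 45 ≡ 1, so λ ≡ 9·5 ≡ 1.
  x = λ² - 10 - 10 = 1 - 20 ≡ 3; y = λ·(10 - 3) - 10 ≡ 8. → (3, 8)
3P: (3, 8) + (10, 10). λ = (10 - 8)/(10 - 3) ≡ 2/7 mod 11. 7⁻¹ ≡ 8 (mod 11) since 7·8 = 56 ≡ 1, so λ ≡ 5.
  x = λ² - 3 - 10 = 25 - 13 ≡ 1; y = λ·(3 - 1) - 8 ≡ 2. → (1, 2)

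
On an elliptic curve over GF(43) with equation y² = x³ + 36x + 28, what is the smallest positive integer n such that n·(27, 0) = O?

2

2P: (27, 0) + (27, 0): same x and y₁ ≡ -y₂, so the sum is O.
2P = O, so the order is 2.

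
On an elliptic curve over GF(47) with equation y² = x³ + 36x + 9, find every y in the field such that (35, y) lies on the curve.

x³ + 36x + 9 = 44144 ≡ 11 (mod 47).
11 is a non-residue mod 47; no y exists.

none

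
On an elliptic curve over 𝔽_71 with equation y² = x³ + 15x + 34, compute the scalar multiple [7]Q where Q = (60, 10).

Repeated addition: build up to 7Q.
2Q: tangent at (60, 10): λ = (3·60² + 15)/(2·10) ≡ 23/20. 20⁻¹ ≡ 32 (mod 71), so λ ≡ 23·32 ≡ 26.
  x = λ² - 60 - 60 = 676 - 120 ≡ 59; y = λ·(60 - 59) - 10 ≡ 16. → (59, 16)
3Q: (59, 16) + (60, 10). λ = (10 - 16)/(60 - 59) ≡ 65/1 mod 71. 1⁻¹ ≡ 1 (mod 71) since 1·1 = 1 ≡ 1, so λ ≡ 65.
  x = λ² - 59 - 60 = 4225 - 119 ≡ 59; y = λ·(59 - 59) - 16 ≡ 55. → (59, 55)
4Q: (59, 55) + (60, 10). λ = (10 - 55)/(60 - 59) ≡ 26/1 mod 71. 1⁻¹ ≡ 1 (mod 71), so λ ≡ 26.
  x = λ² - 59 - 60 = 676 - 119 ≡ 60; y = λ·(59 - 60) - 55 ≡ 61. → (60, 61)
5Q: (60, 61) + (60, 10): same x and y₁ ≡ -y₂, so the sum is O.
6Q: O + (60, 10) = (60, 10) (identity).
7Q: tangent at (60, 10): λ = (3·60² + 15)/(2·10) ≡ 23/20. 20⁻¹ ≡ 32 (mod 71), so λ ≡ 23·32 ≡ 26.
  x = λ² - 60 - 60 = 676 - 120 ≡ 59; y = λ·(60 - 59) - 10 ≡ 16. → (59, 16)

(59, 16)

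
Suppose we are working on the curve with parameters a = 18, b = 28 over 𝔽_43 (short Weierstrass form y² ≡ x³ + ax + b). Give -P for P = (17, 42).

-(17, 42) = (17, -42 mod 43) = (17, 1).

(17, 1)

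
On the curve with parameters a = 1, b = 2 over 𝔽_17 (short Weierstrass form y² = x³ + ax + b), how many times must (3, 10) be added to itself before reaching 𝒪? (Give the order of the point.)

12

2P: tangent at (3, 10): λ = (3·3² + 1)/(2·10) ≡ 11/3. 3⁻¹ ≡ 6 (mod 17), so λ ≡ 11·6 ≡ 15.
  x = λ² - 3 - 3 = 225 - 6 ≡ 15; y = λ·(3 - 15) - 10 ≡ 14. → (15, 14)
3P: (15, 14) + (3, 10). λ = (10 - 14)/(3 - 15) ≡ 13/5 mod 17. 5⁻¹ ≡ 7 (mod 17), so λ ≡ 6.
  x = λ² - 15 - 3 = 36 - 18 ≡ 1; y = λ·(15 - 1) - 14 ≡ 2. → (1, 2)
4P: (1, 2) + (3, 10). λ = (10 - 2)/(3 - 1) ≡ 8/2 mod 17. 2⁻¹ ≡ 9 (mod 17), so λ ≡ 4.
  x = λ² - 1 - 3 = 16 - 4 ≡ 12; y = λ·(1 - 12) - 2 ≡ 5. → (12, 5)
5P: (12, 5) + (3, 10). λ = (10 - 5)/(3 - 12) ≡ 5/8 mod 17. 8⁻¹ ≡ 15 (mod 17), so λ ≡ 7.
  x = λ² - 12 - 3 = 49 - 15 ≡ 0; y = λ·(12 - 0) - 5 ≡ 11. → (0, 11)
6P: (0, 11) + (3, 10). λ = (10 - 11)/(3 - 0) ≡ 16/3 mod 17. 3⁻¹ ≡ 6 (mod 17) since 3·6 = 18 ≡ 1, so λ ≡ 11.
  x = λ² - 0 - 3 = 121 - 3 ≡ 16; y = λ·(0 - 16) - 11 ≡ 0. → (16, 0)
7P: (16, 0) + (3, 10). λ = (10 - 0)/(3 - 16) ≡ 10/4 mod 17. 4⁻¹ ≡ 13 (mod 17), so λ ≡ 11.
  x = λ² - 16 - 3 = 121 - 19 ≡ 0; y = λ·(16 - 0) - 0 ≡ 6. → (0, 6)
8P: (0, 6) + (3, 10). λ = (10 - 6)/(3 - 0) ≡ 4/3 mod 17. 3⁻¹ ≡ 6 (mod 17), so λ ≡ 7.
  x = λ² - 0 - 3 = 49 - 3 ≡ 12; y = λ·(0 - 12) - 6 ≡ 12. → (12, 12)
9P: (12, 12) + (3, 10). λ = (10 - 12)/(3 - 12) ≡ 15/8 mod 17. 8⁻¹ ≡ 15 (mod 17), so λ ≡ 4.
  x = λ² - 12 - 3 = 16 - 15 ≡ 1; y = λ·(12 - 1) - 12 ≡ 15. → (1, 15)
10P: (1, 15) + (3, 10). λ = (10 - 15)/(3 - 1) ≡ 12/2 mod 17. 2⁻¹ ≡ 9 (mod 17), so λ ≡ 6.
  x = λ² - 1 - 3 = 36 - 4 ≡ 15; y = λ·(1 - 15) - 15 ≡ 3. → (15, 3)
11P: (15, 3) + (3, 10). λ = (10 - 3)/(3 - 15) ≡ 7/5 mod 17. 5⁻¹ ≡ 7 (mod 17), so λ ≡ 15.
  x = λ² - 15 - 3 = 225 - 18 ≡ 3; y = λ·(15 - 3) - 3 ≡ 7. → (3, 7)
12P: (3, 7) + (3, 10): same x and y₁ ≡ -y₂, so the sum is 𝒪.
12P = 𝒪, so the order is 12.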